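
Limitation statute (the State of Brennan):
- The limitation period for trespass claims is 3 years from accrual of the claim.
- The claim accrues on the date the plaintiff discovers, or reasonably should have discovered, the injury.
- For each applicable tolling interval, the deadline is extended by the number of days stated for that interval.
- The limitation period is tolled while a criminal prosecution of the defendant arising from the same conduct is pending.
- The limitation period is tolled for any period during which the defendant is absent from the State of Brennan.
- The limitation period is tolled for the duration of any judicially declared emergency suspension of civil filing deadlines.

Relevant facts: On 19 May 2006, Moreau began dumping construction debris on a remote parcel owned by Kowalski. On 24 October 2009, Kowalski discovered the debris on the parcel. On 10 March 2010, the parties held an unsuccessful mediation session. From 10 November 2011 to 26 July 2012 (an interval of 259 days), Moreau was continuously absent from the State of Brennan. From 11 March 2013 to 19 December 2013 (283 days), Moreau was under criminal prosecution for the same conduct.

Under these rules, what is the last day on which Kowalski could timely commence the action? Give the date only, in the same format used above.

19 April 2014

Under the discovery rule, the claim accrued on 24 October 2009, when Kowalski discovered the injury — not on the 19 May 2006 date of the underlying act.
Adding the 3 years base period to 24 October 2009 gives a deadline of 24 October 2012, before any tolling.
The period was tolled for 259 days by the defendant's absence from the jurisdiction (10 November 2011 to 26 July 2012), pushing the deadline to 10 July 2013.
The period was tolled for 283 days by the pending criminal prosecution (11 March 2013 to 19 December 2013), pushing the deadline to 19 April 2014.
Nothing else in the chronology tolls or restarts the period.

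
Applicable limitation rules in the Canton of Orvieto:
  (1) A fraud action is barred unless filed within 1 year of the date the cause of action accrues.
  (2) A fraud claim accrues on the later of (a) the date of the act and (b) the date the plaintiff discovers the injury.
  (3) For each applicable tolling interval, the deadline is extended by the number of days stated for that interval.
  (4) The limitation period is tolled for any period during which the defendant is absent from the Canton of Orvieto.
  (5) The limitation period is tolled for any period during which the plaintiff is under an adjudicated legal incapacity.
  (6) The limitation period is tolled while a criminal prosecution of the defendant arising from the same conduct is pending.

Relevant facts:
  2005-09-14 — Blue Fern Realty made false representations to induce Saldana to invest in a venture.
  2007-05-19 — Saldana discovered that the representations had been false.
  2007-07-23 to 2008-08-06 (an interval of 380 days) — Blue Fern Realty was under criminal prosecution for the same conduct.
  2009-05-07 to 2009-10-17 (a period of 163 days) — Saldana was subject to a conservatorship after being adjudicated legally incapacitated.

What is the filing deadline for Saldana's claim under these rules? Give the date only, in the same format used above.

2009-11-13

Because discovery on 2007-05-19 post-dates the 2005-09-14 act, accrual under the later-of rule falls on 2007-05-19.
Adding the 1 year base period to 2007-05-19 gives a deadline of 2008-05-19, before any tolling.
The pending criminal prosecution from 2007-07-23 to 2008-08-06 tolled the period for 380 days, extending the deadline to 2009-06-03.
Because the plaintiff's legal incapacity ran from 2009-05-07 to 2009-10-17, the deadline is extended by 163 days to 2009-11-13.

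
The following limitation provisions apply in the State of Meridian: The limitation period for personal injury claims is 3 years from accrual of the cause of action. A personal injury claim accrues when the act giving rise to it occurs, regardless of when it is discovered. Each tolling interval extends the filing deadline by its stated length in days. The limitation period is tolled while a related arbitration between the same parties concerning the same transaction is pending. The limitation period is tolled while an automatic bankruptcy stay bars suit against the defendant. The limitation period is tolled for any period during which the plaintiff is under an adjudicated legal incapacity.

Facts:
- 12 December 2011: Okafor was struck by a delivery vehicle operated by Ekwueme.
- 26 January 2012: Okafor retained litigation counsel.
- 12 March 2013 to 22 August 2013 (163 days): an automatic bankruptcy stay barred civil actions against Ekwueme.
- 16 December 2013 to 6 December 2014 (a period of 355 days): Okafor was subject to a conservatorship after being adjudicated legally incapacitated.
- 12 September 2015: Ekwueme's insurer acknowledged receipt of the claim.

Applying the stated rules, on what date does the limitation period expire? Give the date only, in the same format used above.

13 May 2016

The claim accrued on 12 December 2011, when the wrongful act occurred.
The untolled deadline — 3 years after 12 December 2011 — is 12 December 2014.
Because the automatic bankruptcy stay ran from 12 March 2013 to 22 August 2013, the deadline is extended by 163 days to 24 May 2015.
The period was tolled for 355 days by the plaintiff's legal incapacity (16 December 2013 to 6 December 2014), pushing the deadline to 13 May 2016.
The other events in the timeline have no effect on the limitation period under the stated rules.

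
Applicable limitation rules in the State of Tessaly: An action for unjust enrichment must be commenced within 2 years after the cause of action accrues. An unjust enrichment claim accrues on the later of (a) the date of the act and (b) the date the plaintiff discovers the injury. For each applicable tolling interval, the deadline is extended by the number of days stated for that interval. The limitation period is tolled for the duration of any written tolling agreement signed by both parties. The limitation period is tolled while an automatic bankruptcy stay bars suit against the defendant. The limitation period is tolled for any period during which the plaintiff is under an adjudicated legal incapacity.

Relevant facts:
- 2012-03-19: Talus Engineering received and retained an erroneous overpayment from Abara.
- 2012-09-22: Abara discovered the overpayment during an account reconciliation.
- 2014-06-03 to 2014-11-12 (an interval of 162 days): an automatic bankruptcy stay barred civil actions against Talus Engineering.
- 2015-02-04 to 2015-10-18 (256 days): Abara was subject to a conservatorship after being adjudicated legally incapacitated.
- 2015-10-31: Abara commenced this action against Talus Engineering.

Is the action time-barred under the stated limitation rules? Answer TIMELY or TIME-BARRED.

Because discovery on 2012-09-22 post-dates the 2012-03-19 act, accrual under the later-of rule falls on 2012-09-22.
The untolled deadline — 2 years after 2012-09-22 — is 2014-09-22.
Because the automatic bankruptcy stay ran from 2014-06-03 to 2014-11-12, the deadline is extended by 162 days to 2015-03-03.
The period was tolled for 256 days by the plaintiff's legal incapacity (2015-02-04 to 2015-10-18), pushing the deadline to 2015-11-14.
Filing on 2015-10-31 beat the 2015-11-14 deadline — the action is timely.

TIMELY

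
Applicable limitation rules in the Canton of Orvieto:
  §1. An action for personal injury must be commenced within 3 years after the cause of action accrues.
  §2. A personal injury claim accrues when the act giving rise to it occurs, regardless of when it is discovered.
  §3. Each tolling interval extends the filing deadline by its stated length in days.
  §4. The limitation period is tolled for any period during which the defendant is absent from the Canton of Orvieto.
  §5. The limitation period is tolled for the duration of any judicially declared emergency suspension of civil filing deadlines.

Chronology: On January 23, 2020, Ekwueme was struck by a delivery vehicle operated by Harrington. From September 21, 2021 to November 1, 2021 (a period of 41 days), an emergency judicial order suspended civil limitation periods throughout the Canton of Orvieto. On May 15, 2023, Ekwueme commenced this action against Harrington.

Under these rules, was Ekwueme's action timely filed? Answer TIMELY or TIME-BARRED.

TIME-BARRED

The cause of action accrued on January 23, 2020, the date of the act.
Adding the 3 years base period to January 23, 2020 gives a deadline of January 23, 2023, before any tolling.
The period was tolled for 41 days by the emergency suspension of filing deadlines (September 21, 2021 to November 1, 2021), pushing the deadline to March 5, 2023.
Ekwueme filed on May 15, 2023, after the March 5, 2023 deadline, so the action is time-barred.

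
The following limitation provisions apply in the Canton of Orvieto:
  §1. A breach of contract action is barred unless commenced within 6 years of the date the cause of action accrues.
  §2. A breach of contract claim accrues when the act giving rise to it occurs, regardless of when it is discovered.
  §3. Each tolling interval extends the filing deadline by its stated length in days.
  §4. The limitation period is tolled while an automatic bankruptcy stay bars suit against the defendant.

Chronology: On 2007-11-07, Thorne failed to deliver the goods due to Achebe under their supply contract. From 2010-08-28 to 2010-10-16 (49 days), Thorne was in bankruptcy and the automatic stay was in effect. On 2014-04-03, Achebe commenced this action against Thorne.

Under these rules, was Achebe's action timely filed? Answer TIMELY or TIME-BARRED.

The limitation period began to run on 2007-11-07.
Adding the 6 years base period to 2007-11-07 gives a deadline of 2013-11-07, before any tolling.
The automatic bankruptcy stay from 2010-08-28 to 2010-10-16 tolled the period for 49 days, extending the deadline to 2013-12-26.
Filing on 2014-04-03 missed the 2013-12-26 deadline — the action is time-barred.

TIME-BARRED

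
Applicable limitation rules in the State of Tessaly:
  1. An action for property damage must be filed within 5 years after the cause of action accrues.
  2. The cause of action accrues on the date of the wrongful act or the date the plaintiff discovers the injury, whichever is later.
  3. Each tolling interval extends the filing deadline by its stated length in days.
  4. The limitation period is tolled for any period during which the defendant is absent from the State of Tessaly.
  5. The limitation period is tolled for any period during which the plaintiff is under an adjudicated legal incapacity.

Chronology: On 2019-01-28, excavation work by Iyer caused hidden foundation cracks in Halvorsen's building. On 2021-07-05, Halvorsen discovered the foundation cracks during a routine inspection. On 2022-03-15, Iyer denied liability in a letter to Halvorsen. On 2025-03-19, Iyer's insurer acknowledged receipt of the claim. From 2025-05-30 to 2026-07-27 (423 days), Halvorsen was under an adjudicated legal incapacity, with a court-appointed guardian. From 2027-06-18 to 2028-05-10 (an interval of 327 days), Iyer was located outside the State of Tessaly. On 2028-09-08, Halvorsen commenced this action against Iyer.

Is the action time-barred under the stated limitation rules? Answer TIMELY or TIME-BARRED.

TIME-BARRED

The claim accrued on 2021-07-05 — the later of the 2019-01-28 act and the 2021-07-05 discovery.
Adding the 5 years base period to 2021-07-05 gives a deadline of 2026-07-05, before any tolling.
The plaintiff's legal incapacity from 2025-05-30 to 2026-07-27 tolled the period for 423 days, extending the deadline to 2027-09-01.
The period was tolled for 327 days by the defendant's absence from the jurisdiction (2027-06-18 to 2028-05-10), pushing the deadline to 2028-07-24.
None of the other events listed affects the running of the period under the stated rules.
The 2028-09-08 filing falls after the 2028-07-24 deadline; the claim is time-barred.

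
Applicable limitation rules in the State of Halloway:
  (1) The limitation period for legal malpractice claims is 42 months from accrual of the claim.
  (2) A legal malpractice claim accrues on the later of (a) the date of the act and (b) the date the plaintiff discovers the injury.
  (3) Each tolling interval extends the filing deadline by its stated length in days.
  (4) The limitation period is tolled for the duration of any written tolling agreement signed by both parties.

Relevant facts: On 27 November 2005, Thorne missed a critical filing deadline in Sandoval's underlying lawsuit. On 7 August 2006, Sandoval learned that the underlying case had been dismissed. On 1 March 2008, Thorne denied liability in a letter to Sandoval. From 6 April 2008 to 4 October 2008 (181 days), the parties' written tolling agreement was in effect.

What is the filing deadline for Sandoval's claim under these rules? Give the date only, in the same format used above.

Because discovery on 7 August 2006 post-dates the 27 November 2005 act, accrual under the later-of rule falls on 7 August 2006.
Adding the 42 months base period to 7 August 2006 gives a deadline of 7 February 2010, before any tolling.
The period was tolled for 181 days by the written tolling agreement (6 April 2008 to 4 October 2008), pushing the deadline to 7 August 2010.
The other events in the timeline have no effect on the limitation period under the stated rules.

7 August 2010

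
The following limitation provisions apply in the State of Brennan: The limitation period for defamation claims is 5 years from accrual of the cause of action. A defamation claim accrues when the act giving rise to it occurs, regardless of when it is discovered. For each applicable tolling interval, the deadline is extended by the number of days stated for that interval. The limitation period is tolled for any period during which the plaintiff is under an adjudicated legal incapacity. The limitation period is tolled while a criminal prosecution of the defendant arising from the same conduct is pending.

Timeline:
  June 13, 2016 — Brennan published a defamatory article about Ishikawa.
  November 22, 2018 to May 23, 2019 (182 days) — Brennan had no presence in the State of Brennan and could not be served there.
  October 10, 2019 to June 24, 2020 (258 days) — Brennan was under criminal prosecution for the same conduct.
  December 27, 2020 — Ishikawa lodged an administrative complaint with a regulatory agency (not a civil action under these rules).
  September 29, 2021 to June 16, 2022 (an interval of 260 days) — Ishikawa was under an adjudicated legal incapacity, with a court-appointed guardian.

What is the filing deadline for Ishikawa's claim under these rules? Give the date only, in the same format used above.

November 13, 2022

The cause of action accrued on June 13, 2016, the date of the act.
The untolled deadline — 5 years after June 13, 2016 — is June 13, 2021.
The period was tolled for 258 days by the pending criminal prosecution (October 10, 2019 to June 24, 2020), pushing the deadline to February 26, 2022.
Because the plaintiff's legal incapacity ran from September 29, 2021 to June 16, 2022, the deadline is extended by 260 days to November 13, 2022.
Although the defendant's absence ran from November 22, 2018 to May 23, 2019, the stated rules do not make that a tolling event, so it is disregarded.
None of the other events listed affects the running of the period under the stated rules.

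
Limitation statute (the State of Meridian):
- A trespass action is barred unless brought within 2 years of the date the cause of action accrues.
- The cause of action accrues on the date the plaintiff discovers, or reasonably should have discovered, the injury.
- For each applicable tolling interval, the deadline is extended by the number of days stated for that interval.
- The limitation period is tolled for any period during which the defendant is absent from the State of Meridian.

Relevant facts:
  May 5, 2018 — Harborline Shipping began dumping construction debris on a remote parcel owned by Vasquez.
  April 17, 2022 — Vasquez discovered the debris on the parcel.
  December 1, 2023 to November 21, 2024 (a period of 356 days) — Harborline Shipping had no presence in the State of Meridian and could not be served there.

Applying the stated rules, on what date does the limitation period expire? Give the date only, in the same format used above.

April 8, 2025

Accrual is tied to discovery, so the period began on April 17, 2022 rather than on May 5, 2018 when the act occurred.
The untolled deadline — 2 years after April 17, 2022 — is April 17, 2024.
The period was tolled for 356 days by the defendant's absence from the jurisdiction (December 1, 2023 to November 21, 2024), pushing the deadline to April 8, 2025.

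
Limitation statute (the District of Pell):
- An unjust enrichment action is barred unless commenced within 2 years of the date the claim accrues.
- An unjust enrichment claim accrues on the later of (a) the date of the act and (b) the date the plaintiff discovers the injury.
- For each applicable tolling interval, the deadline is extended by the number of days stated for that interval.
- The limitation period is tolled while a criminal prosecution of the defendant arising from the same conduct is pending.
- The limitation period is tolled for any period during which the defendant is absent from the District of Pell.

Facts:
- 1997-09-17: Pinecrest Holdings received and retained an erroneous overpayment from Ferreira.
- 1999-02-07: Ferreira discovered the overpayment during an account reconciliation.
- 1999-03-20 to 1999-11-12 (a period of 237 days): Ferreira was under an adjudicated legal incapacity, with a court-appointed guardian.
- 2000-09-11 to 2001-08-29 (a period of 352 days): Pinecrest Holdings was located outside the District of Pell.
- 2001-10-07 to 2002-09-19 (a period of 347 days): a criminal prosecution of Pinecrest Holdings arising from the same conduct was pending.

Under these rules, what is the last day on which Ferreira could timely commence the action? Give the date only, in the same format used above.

2003-01-07

Taking the later of the act (1997-09-17) and discovery (1999-02-07), the claim accrued on 1999-02-07.
2 years from 1999-02-07 is 2001-02-07.
The period was tolled for 352 days by the defendant's absence from the jurisdiction (2000-09-11 to 2001-08-29), pushing the deadline to 2002-01-25.
The period was tolled for 347 days by the pending criminal prosecution (2001-10-07 to 2002-09-19), pushing the deadline to 2003-01-07.
No stated provision tolls the period for the plaintiff's incapacity, so the interval from 1999-03-20 to 1999-11-12 has no effect on the deadline.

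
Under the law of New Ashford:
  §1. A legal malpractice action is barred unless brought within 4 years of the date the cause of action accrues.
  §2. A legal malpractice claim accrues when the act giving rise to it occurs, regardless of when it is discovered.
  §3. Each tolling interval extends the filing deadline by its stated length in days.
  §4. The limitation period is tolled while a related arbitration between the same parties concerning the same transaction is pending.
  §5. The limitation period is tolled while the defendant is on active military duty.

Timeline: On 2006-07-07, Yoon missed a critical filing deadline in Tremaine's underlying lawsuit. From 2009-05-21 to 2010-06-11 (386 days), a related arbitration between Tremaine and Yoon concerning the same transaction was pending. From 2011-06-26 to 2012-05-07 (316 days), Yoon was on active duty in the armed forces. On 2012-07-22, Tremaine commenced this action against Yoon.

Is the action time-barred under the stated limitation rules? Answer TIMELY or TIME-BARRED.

TIME-BARRED

The cause of action accrued on 2006-07-07, the date of the act.
The untolled deadline — 4 years after 2006-07-07 — is 2010-07-07.
The pending related arbitration from 2009-05-21 to 2010-06-11 tolled the period for 386 days, extending the deadline to 2011-07-28.
Because the defendant's active military service ran from 2011-06-26 to 2012-05-07, the deadline is extended by 316 days to 2012-06-08.
The 2012-07-22 filing falls after the 2012-06-08 deadline; the claim is time-barred.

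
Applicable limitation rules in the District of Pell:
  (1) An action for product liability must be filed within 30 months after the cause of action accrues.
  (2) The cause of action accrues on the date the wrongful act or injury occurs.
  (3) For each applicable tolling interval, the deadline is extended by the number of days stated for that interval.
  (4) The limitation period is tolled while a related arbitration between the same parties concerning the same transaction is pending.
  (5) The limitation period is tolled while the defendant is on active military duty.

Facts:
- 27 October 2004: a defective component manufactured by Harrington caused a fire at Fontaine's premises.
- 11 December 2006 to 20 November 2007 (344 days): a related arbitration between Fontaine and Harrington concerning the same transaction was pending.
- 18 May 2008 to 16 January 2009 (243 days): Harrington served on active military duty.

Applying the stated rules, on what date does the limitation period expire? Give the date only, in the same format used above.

The cause of action accrued on 27 October 2004, the date of the act.
Adding the 30 months base period to 27 October 2004 gives a deadline of 27 April 2007, before any tolling.
Because the pending related arbitration ran from 11 December 2006 to 20 November 2007, the deadline is extended by 344 days to 5 April 2008.
The defendant's active military service starting 18 May 2008 came too late — the period had run on 5 April 2008 — and so does not extend the deadline.

5 April 2008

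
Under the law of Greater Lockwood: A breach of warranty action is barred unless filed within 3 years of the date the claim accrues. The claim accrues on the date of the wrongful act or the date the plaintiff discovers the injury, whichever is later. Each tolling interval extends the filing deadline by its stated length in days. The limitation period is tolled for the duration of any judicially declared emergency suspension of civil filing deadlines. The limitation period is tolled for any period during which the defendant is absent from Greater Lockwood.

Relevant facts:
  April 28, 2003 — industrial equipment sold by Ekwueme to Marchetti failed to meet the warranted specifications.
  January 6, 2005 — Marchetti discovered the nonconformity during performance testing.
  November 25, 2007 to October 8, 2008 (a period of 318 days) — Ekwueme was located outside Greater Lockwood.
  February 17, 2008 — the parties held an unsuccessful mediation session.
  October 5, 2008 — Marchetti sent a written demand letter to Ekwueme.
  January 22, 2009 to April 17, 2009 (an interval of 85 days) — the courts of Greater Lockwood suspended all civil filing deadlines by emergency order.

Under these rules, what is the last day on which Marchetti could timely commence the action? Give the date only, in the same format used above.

November 19, 2008

Because discovery on January 6, 2005 post-dates the April 28, 2003 act, accrual under the later-of rule falls on January 6, 2005.
Adding the 3 years base period to January 6, 2005 gives a deadline of January 6, 2008, before any tolling.
Because the defendant's absence from the jurisdiction ran from November 25, 2007 to October 8, 2008, the deadline is extended by 318 days to November 19, 2008.
The emergency suspension of filing deadlines starting January 22, 2009 came too late — the period had run on November 19, 2008 — and so does not extend the deadline.
The other events in the timeline have no effect on the limitation period under the stated rules.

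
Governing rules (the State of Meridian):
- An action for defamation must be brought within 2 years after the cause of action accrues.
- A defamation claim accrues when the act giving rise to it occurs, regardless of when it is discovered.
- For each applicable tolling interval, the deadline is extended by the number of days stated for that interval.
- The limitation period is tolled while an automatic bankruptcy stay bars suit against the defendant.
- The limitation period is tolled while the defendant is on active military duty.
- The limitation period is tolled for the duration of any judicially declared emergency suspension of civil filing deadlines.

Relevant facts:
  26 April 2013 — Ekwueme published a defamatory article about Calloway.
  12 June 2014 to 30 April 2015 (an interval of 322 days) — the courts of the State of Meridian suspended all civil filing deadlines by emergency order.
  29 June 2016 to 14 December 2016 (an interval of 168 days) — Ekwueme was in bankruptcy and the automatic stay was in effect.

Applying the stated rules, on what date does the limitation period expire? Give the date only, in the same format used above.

13 March 2016

The limitation period began to run on 26 April 2013.
Adding the 2 years base period to 26 April 2013 gives a deadline of 26 April 2015, before any tolling.
The emergency suspension of filing deadlines from 12 June 2014 to 30 April 2015 tolled the period for 322 days, extending the deadline to 13 March 2016.
By the time the automatic bankruptcy stay began on 29 June 2016, the limitation period had already expired on 13 March 2016; that interval cannot revive it.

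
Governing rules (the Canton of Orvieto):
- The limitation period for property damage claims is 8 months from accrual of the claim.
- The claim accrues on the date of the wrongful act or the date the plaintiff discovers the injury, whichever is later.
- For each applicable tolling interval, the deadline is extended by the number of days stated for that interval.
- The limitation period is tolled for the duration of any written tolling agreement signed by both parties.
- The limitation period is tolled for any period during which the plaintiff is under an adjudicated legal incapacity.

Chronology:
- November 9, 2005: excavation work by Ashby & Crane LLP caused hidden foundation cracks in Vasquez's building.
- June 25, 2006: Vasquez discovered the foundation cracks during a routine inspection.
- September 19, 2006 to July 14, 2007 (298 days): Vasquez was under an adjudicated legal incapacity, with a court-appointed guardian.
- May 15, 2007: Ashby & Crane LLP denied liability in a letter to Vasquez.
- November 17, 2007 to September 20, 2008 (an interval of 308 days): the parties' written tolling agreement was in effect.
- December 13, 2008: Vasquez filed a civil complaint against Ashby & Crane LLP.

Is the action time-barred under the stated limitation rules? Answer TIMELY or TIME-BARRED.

The claim accrued on June 25, 2006 — the later of the November 9, 2005 act and the June 25, 2006 discovery.
Adding the 8 months base period to June 25, 2006 gives a deadline of February 25, 2007, before any tolling.
The plaintiff's legal incapacity from September 19, 2006 to July 14, 2007 tolled the period for 298 days, extending the deadline to December 20, 2007.
The written tolling agreement from November 17, 2007 to September 20, 2008 tolled the period for 308 days, extending the deadline to October 23, 2008.
Nothing else in the chronology tolls or restarts the period.
Filing on December 13, 2008 missed the October 23, 2008 deadline — the action is time-barred.

TIME-BARRED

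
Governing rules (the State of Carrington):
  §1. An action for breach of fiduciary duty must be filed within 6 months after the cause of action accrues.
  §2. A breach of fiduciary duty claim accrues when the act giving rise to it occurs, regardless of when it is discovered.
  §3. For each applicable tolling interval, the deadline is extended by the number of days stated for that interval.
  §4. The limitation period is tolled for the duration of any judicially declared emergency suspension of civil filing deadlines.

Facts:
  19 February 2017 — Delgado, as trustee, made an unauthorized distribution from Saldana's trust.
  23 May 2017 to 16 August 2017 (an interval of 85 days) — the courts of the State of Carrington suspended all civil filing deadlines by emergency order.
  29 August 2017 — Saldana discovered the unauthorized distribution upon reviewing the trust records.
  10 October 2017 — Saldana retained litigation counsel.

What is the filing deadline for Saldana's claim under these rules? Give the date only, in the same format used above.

12 November 2017

The claim accrued on 19 February 2017, when the wrongful act occurred; under the stated occurrence rule the 29 August 2017 discovery does not delay accrual.
Adding the 6 months base period to 19 February 2017 gives a deadline of 19 August 2017, before any tolling.
Because the emergency suspension of filing deadlines ran from 23 May 2017 to 16 August 2017, the deadline is extended by 85 days to 12 November 2017.
None of the other events listed affects the running of the period under the stated rules.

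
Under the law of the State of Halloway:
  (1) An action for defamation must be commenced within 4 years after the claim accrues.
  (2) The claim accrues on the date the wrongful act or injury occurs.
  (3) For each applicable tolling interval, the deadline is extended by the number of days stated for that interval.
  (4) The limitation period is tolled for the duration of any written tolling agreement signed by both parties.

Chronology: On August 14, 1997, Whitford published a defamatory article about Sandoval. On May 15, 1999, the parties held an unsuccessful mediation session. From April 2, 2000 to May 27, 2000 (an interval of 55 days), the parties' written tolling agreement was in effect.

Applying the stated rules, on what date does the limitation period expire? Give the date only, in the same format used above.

October 8, 2001

The claim accrued on August 14, 1997, when the wrongful act occurred.
Adding the 4 years base period to August 14, 1997 gives a deadline of August 14, 2001, before any tolling.
The written tolling agreement from April 2, 2000 to May 27, 2000 tolled the period for 55 days, extending the deadline to October 8, 2001.
None of the other events listed affects the running of the period under the stated rules.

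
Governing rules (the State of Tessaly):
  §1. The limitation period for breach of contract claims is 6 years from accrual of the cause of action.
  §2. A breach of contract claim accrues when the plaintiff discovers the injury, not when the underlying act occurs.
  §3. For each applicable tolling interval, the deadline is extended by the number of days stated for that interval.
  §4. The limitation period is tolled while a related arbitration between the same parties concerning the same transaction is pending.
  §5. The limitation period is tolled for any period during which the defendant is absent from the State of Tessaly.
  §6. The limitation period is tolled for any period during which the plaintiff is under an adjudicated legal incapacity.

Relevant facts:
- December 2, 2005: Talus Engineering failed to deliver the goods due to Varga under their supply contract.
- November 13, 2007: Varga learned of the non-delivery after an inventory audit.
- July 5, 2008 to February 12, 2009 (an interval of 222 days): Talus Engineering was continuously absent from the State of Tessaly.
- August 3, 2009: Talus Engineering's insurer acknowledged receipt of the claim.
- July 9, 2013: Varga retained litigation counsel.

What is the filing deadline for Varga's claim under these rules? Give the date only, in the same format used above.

June 23, 2014

The claim did not accrue until Varga discovered the injury on November 13, 2007; the December 2, 2005 act date does not start the clock under the stated rule.
Adding the 6 years base period to November 13, 2007 gives a deadline of November 13, 2013, before any tolling.
The period was tolled for 222 days by the defendant's absence from the jurisdiction (July 5, 2008 to February 12, 2009), pushing the deadline to June 23, 2014.
Nothing else in the chronology tolls or restarts the period.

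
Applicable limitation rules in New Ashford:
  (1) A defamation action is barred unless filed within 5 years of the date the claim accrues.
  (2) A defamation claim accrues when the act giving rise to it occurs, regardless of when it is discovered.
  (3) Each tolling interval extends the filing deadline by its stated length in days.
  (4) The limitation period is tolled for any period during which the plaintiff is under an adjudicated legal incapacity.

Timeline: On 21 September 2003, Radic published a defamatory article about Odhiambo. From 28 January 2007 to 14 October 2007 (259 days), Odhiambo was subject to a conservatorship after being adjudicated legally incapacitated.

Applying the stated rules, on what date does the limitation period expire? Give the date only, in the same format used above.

The claim accrued on 21 September 2003, when the wrongful act occurred.
Adding the 5 years base period to 21 September 2003 gives a deadline of 21 September 2008, before any tolling.
Because the plaintiff's legal incapacity ran from 28 January 2007 to 14 October 2007, the deadline is extended by 259 days to 7 June 2009.

7 June 2009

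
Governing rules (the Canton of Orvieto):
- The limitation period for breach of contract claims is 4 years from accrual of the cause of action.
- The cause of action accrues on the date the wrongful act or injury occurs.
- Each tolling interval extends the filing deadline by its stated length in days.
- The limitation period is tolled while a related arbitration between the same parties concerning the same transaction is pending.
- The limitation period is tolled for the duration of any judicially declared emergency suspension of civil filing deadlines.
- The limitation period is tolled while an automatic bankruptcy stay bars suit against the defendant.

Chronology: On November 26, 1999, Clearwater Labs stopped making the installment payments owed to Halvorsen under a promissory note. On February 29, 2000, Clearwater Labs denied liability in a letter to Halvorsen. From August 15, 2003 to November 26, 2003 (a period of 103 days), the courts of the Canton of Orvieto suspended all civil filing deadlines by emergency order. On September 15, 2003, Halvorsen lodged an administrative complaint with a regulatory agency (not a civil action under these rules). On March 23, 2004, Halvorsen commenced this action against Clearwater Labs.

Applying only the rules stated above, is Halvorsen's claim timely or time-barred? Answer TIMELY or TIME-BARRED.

TIME-BARRED

The cause of action accrued on November 26, 1999, the date of the act.
The untolled deadline — 4 years after November 26, 1999 — is November 26, 2003.
The emergency suspension of filing deadlines from August 15, 2003 to November 26, 2003 tolled the period for 103 days, extending the deadline to March 8, 2004.
Nothing else in the chronology tolls or restarts the period.
The March 23, 2004 filing falls after the March 8, 2004 deadline; the claim is time-barred.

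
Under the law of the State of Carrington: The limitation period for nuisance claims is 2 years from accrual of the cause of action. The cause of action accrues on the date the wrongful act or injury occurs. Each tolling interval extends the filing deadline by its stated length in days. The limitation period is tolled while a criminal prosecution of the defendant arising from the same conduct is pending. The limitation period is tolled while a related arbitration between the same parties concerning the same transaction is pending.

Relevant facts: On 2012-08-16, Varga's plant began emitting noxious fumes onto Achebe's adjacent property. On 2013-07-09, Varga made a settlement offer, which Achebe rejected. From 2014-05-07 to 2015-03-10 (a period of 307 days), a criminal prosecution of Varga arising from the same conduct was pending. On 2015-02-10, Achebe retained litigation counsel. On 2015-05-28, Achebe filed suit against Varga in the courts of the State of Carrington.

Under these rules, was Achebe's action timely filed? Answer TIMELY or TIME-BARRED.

TIMELY

The claim accrued on 2012-08-16, when the wrongful act occurred.
The untolled deadline — 2 years after 2012-08-16 — is 2014-08-16.
Because the pending criminal prosecution ran from 2014-05-07 to 2015-03-10, the deadline is extended by 307 days to 2015-06-19.
The other events in the timeline have no effect on the limitation period under the stated rules.
The 2015-05-28 filing precedes the 2015-06-19 deadline; the claim is timely.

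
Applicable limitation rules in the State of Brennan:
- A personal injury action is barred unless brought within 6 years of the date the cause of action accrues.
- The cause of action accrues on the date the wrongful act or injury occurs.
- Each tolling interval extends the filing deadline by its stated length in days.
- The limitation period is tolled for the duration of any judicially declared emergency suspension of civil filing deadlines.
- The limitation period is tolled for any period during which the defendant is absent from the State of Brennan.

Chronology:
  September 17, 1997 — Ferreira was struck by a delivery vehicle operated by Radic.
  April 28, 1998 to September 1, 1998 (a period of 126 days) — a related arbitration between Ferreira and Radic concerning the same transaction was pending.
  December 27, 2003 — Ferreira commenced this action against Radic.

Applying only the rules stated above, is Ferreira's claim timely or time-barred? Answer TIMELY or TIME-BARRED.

TIME-BARRED

The cause of action accrued on September 17, 1997, the date of the act.
The untolled deadline — 6 years after September 17, 1997 — is September 17, 2003.
No stated provision tolls the period for a pending arbitration, so the interval from April 28, 1998 to September 1, 1998 has no effect on the deadline.
The December 27, 2003 filing falls after the September 17, 2003 deadline; the claim is time-barred.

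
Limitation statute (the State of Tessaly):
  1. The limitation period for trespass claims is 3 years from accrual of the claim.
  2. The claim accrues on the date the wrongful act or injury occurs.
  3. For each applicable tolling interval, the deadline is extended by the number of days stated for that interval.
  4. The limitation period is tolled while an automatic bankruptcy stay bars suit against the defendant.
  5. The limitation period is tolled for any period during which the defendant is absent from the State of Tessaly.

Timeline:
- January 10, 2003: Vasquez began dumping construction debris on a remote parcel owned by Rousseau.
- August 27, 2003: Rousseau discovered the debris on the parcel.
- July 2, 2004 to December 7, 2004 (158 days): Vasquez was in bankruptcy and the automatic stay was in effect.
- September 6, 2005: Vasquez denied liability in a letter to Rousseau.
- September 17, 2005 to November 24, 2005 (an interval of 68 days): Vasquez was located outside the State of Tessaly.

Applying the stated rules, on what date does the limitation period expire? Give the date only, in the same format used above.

The claim accrued on January 10, 2003, when the wrongful act occurred; under the stated occurrence rule the August 27, 2003 discovery does not delay accrual.
The untolled deadline — 3 years after January 10, 2003 — is January 10, 2006.
Because the automatic bankruptcy stay ran from July 2, 2004 to December 7, 2004, the deadline is extended by 158 days to June 17, 2006.
The defendant's absence from the jurisdiction from September 17, 2005 to November 24, 2005 tolled the period for 68 days, extending the deadline to August 24, 2006.
None of the other events listed affects the running of the period under the stated rules.

August 24, 2006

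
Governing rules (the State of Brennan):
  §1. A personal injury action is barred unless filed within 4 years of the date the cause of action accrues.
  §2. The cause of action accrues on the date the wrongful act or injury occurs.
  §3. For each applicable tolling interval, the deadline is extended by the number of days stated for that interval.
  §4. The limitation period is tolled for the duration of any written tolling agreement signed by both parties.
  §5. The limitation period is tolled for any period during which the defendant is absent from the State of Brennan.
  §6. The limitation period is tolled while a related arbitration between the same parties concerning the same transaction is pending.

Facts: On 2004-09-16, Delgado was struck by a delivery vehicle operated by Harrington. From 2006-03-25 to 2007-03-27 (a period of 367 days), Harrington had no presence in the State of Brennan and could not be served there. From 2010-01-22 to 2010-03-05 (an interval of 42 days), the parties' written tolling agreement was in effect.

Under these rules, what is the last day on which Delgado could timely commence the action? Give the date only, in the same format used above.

The limitation period began to run on 2004-09-16.
4 years from 2004-09-16 is 2008-09-16.
The period was tolled for 367 days by the defendant's absence from the jurisdiction (2006-03-25 to 2007-03-27), pushing the deadline to 2009-09-18.
By the time the written tolling agreement began on 2010-01-22, the limitation period had already expired on 2009-09-18; that interval cannot revive it.

2009-09-18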